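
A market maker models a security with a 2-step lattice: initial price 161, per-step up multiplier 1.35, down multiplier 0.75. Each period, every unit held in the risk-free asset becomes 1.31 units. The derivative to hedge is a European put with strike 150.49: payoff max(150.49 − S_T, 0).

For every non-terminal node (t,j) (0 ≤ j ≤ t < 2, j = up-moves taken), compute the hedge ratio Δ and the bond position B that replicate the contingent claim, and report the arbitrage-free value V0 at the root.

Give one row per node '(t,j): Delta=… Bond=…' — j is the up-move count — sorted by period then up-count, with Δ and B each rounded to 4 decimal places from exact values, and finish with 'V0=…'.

Since d<R<u, set p* = (R−d)/(u−d) = 0.9333; price each node as the discounted p*-expectation of its children.
Payoff layer (t=2): V(2,0)=59.9275, V(2,1)=0.0000, V(2,2)=0.0000
Node (1,0) S=120.7500: V=(p*·0.0000+(1−p*)·59.9275)/1.31=3.0497; Δ=(0.0000−59.9275)/(163.0125−90.5625)=-0.8272; B=V−Δ·S=102.9289
Node (1,1) S=217.3500: V=(p*·0.0000+(1−p*)·0.0000)/1.31=0.0000; Δ=(0.0000−0.0000)/(293.4225−163.0125)=0.0000; B=V−Δ·S=0.0000
Node (0,0) S=161.0000: V=(p*·0.0000+(1−p*)·3.0497)/1.31=0.1552; Δ=(0.0000−3.0497)/(217.3500−120.7500)=-0.0316; B=V−Δ·S=5.2381
The time-0 hedge costs 0.1552, which is the no-arbitrage price.

(0,0): Delta=-0.0316 Bond=5.2381
(1,0): Delta=-0.8272 Bond=102.9289
(1,1): Delta=0.0000 Bond=0.0000
V0=0.1552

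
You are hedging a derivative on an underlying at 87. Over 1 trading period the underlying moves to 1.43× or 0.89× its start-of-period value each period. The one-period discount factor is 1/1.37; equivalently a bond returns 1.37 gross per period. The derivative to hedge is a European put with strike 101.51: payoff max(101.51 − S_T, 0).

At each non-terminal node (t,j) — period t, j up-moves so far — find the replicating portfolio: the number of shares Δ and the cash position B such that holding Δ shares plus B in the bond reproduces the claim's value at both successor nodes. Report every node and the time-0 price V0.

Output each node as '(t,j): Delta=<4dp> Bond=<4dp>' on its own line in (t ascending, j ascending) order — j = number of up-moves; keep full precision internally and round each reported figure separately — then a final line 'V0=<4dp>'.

(0,0): Delta=-0.5126 Bond=46.5456
V0=1.9530

No-arbitrage ⇒ martingale measure with p* = (R−d)/(u−d) = 0.8889.
Payoff layer (t=1): V(1,0)=24.0800, V(1,1)=0.0000
  t=0,j=0: stock 87.0000 → up 124.4100 (V=0.0000), down 77.4300 (V=24.0800). Price 1.9530; hedge Δ=-0.5126, bond B=46.5456.
Root portfolio cost Δ·87+B reproduces V0=1.9530.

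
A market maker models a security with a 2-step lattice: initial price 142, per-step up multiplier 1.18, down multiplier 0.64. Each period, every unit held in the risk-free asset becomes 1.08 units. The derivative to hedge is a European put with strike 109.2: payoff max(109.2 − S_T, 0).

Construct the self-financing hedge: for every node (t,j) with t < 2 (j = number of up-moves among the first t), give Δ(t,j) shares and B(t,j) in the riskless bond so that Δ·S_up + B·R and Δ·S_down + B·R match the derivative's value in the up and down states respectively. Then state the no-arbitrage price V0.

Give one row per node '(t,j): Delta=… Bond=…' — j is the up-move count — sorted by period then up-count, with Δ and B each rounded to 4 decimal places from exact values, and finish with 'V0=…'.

(0,0): Delta=-0.1290 Bond=20.3317
(1,0): Delta=-1.0000 Bond=101.1111
(1,1): Delta=-0.0217 Bond=3.9689
V0=2.0081

The replicating-portfolio and risk-neutral prices coincide; use p* = (1.08−0.64)/(1.18−0.64) = 0.8148 for the latter.
At expiry t=2: V(2,0)=51.0368, V(2,1)=1.9616, V(2,2)=0.0000
Node (1,0) S=90.8800: V=(p*·1.9616+(1−p*)·51.0368)/1.08=10.2311; Δ=(1.9616−51.0368)/(107.2384−58.1632)=-1.0000; B=V−Δ·S=101.1111
Node (1,1) S=167.5600: V=(p*·0.0000+(1−p*)·1.9616)/1.08=0.3364; Δ=(0.0000−1.9616)/(197.7208−107.2384)=-0.0217; B=V−Δ·S=3.9689
Node (0,0) S=142.0000: V=(p*·0.3364+(1−p*)·10.2311)/1.08=2.0081; Δ=(0.3364−10.2311)/(167.5600−90.8800)=-0.1290; B=V−Δ·S=20.3317
Each (Δ,B) replicates both successor values, so the strategy is self-financing and V0 is arbitrage-free.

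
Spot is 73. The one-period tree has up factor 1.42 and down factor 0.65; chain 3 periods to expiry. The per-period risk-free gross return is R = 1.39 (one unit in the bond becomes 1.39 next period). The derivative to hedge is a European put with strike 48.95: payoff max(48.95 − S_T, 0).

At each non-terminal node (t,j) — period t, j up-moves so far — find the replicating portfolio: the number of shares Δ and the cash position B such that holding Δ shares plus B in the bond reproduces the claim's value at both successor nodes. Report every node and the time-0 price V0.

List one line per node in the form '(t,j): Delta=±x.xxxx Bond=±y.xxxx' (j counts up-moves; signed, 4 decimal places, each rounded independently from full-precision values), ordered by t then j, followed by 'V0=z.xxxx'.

(0,0): Delta=-0.0039 Bond=0.2927
(1,0): Delta=-0.1157 Bond=5.7145
(1,1): Delta=-0.0018 Bond=0.1917
(2,0): Delta=-1.0000 Bond=35.2158
(2,1): Delta=-0.0993 Bond=6.8375
(2,2): Delta=0.0000 Bond=0.0000
V0=0.0090

Since d<R<u, set p* = (R−d)/(u−d) = 0.9610; price each node as the discounted p*-expectation of its children.
Terminal payoffs: V(3,0)=28.9024, V(3,1)=5.1536, V(3,2)=0.0000, V(3,3)=0.0000
(2,0): S=30.8425. Δ = (V_up−V_dn)/(S_up−S_dn) = (5.1536−28.9024)/(43.7964−20.0476) = -1.0000. V = [p*·5.1536 + (1−p*)·28.9024]/1.39 = 4.3733. B = V − Δ·S = 35.2158.
(2,1): S=67.3790. Δ = (V_up−V_dn)/(S_up−S_dn) = (0.0000−5.1536)/(95.6782−43.7964) = -0.0993. V = [p*·0.0000 + (1−p*)·5.1536]/1.39 = 0.1445. B = V − Δ·S = 6.8375.
(2,2): S=147.1972. Δ = (V_up−V_dn)/(S_up−S_dn) = (0.0000−0.0000)/(209.0200−95.6782) = 0.0000. V = [p*·0.0000 + (1−p*)·0.0000]/1.39 = 0.0000. B = V − Δ·S = 0.0000.
(1,0): S=47.4500. Δ = (V_up−V_dn)/(S_up−S_dn) = (0.1445−4.3733)/(67.3790−30.8425) = -0.1157. V = [p*·0.1445 + (1−p*)·4.3733]/1.39 = 0.2225. B = V − Δ·S = 5.7145.
(1,1): S=103.6600. Δ = (V_up−V_dn)/(S_up−S_dn) = (0.0000−0.1445)/(147.1972−67.3790) = -0.0018. V = [p*·0.0000 + (1−p*)·0.1445]/1.39 = 0.0040. B = V − Δ·S = 0.1917.
(0,0): S=73.0000. Δ = (V_up−V_dn)/(S_up−S_dn) = (0.0040−0.2225)/(103.6600−47.4500) = -0.0039. V = [p*·0.0040 + (1−p*)·0.2225]/1.39 = 0.0090. B = V − Δ·S = 0.2927.
Each (Δ,B) replicates both successor values, so the strategy is self-financing and V0 is arbitrage-free.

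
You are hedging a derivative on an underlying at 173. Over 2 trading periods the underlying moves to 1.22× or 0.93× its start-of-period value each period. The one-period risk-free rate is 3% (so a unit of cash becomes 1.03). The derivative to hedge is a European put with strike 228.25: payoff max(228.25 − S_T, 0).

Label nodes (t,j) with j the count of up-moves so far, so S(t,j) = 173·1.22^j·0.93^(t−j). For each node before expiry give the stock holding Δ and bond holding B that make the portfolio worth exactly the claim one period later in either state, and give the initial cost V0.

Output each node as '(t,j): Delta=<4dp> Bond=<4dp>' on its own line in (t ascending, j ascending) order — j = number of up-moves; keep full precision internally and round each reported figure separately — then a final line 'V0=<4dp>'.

(0,0): Delta=-0.8049 Bond=184.6659
(1,0): Delta=-1.0000 Bond=221.6019
(1,1): Delta=-0.5222 Bond=130.5535
V0=45.4251

Risk-neutral probability p* = (R−d)/(u−d) = (1.03−0.93)/(1.22−0.93) = 0.3448.
Terminal values V(2,·): V(2,0)=78.6223, V(2,1)=31.9642, V(2,2)=0.0000
Node (1,0) S=160.8900: V=(p*·31.9642+(1−p*)·78.6223)/1.03=60.7119; Δ=(31.9642−78.6223)/(196.2858−149.6277)=-1.0000; B=V−Δ·S=221.6019
Node (1,1) S=211.0600: V=(p*·0.0000+(1−p*)·31.9642)/1.03=20.3321; Δ=(0.0000−31.9642)/(257.4932−196.2858)=-0.5222; B=V−Δ·S=130.5535
Node (0,0) S=173.0000: V=(p*·20.3321+(1−p*)·60.7119)/1.03=45.4251; Δ=(20.3321−60.7119)/(211.0600−160.8900)=-0.8049; B=V−Δ·S=184.6659
Self-financing check: at every node Δ·S+B equals the discounted successor values.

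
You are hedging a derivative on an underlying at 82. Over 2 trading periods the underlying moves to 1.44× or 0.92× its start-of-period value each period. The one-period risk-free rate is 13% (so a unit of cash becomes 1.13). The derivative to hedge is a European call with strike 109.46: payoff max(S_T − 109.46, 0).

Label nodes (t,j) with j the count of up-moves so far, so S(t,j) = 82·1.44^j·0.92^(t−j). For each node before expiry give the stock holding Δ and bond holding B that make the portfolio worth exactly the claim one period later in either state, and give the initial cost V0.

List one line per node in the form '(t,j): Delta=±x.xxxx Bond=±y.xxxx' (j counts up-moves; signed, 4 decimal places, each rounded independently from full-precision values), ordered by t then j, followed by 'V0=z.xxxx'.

(0,0): Delta=0.5077 Bond=-33.8952
(1,0): Delta=0.0000 Bond=0.0000
(1,1): Delta=0.9865 Bond=-94.8420
V0=7.7370

The replicating-portfolio and risk-neutral prices coincide; use p* = (1.13−0.92)/(1.44−0.92) = 0.4038 for the latter.
Payoff layer (t=2): V(2,0)=0.0000, V(2,1)=0.0000, V(2,2)=60.5752
Node (1,0) S=75.4400: V=(p*·0.0000+(1−p*)·0.0000)/1.13=0.0000; Δ=(0.0000−0.0000)/(108.6336−69.4048)=0.0000; B=V−Δ·S=0.0000
Node (1,1) S=118.0800: V=(p*·60.5752+(1−p*)·0.0000)/1.13=21.6487; Δ=(60.5752−0.0000)/(170.0352−108.6336)=0.9865; B=V−Δ·S=-94.8420
Node (0,0) S=82.0000: V=(p*·21.6487+(1−p*)·0.0000)/1.13=7.7370; Δ=(21.6487−0.0000)/(118.0800−75.4400)=0.5077; B=V−Δ·S=-33.8952
Self-financing check: at every node Δ·S+B equals the discounted successor values.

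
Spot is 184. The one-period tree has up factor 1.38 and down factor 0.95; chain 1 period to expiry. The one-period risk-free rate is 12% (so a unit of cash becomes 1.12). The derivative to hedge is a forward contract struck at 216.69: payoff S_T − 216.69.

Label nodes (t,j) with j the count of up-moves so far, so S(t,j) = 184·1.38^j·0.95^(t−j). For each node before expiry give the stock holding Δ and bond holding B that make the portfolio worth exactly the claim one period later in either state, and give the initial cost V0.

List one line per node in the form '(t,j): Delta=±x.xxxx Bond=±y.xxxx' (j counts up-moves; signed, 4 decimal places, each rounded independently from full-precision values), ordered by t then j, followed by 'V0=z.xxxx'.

Under the risk-neutral measure, an up-move has probability p* = (R−d)/(u−d) = 0.3953 and values discount at R = 1.12.
Terminal payoffs: V(1,0)=-41.8900, V(1,1)=37.2300
(0,0): S=184.0000. Δ = (V_up−V_dn)/(S_up−S_dn) = (37.2300−-41.8900)/(253.9200−174.8000) = 1.0000. V = [p*·37.2300 + (1−p*)·-41.8900]/1.12 = -9.4732. B = V − Δ·S = -193.4732.
Check: Δ(0,0)·S0 + B(0,0) = -9.4732 = V0.

(0,0): Delta=1.0000 Bond=-193.4732
V0=-9.4732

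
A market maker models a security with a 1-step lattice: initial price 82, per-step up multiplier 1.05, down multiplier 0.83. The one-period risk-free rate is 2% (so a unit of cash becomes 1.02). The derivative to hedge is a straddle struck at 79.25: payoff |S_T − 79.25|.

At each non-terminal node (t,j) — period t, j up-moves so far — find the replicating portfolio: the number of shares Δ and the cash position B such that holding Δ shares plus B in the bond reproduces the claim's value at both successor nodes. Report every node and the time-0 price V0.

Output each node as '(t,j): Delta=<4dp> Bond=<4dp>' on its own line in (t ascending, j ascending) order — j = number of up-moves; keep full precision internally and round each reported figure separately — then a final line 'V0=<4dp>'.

(0,0): Delta=-0.2406 Bond=27.0232
V0=7.2959

Risk-neutral probability p* = (R−d)/(u−d) = (1.02−0.83)/(1.05−0.83) = 0.8636.
Terminal payoffs: V(1,0)=11.1900, V(1,1)=6.8500
(0,0): S=82.0000. Δ = (V_up−V_dn)/(S_up−S_dn) = (6.8500−11.1900)/(86.1000−68.0600) = -0.2406. V = [p*·6.8500 + (1−p*)·11.1900]/1.02 = 7.2959. B = V − Δ·S = 27.0232.
Self-financing check: at every node Δ·S+B equals the discounted successor values.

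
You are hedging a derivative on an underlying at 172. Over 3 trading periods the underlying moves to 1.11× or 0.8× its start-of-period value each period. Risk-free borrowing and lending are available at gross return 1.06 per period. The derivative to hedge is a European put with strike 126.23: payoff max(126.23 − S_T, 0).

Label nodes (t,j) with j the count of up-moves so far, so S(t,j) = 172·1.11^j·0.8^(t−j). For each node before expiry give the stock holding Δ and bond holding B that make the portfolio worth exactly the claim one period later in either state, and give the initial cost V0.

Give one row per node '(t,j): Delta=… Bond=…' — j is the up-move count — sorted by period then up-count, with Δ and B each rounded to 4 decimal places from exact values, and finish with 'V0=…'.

No-arbitrage ⇒ martingale measure with p* = (R−d)/(u−d) = 0.8387.
At expiry t=3: V(3,0)=38.1660, V(3,1)=4.0412, V(3,2)=0.0000, V(3,3)=0.0000
(2,0): S=110.0800. Δ = (V_up−V_dn)/(S_up−S_dn) = (4.0412−38.1660)/(122.1888−88.0640) = -1.0000. V = [p*·4.0412 + (1−p*)·38.1660]/1.06 = 9.0049. B = V − Δ·S = 119.0849.
(2,1): S=152.7360. Δ = (V_up−V_dn)/(S_up−S_dn) = (0.0000−4.0412)/(169.5370−122.1888) = -0.0854. V = [p*·0.0000 + (1−p*)·4.0412]/1.06 = 0.6149. B = V − Δ·S = 13.6510.
(2,2): S=211.9212. Δ = (V_up−V_dn)/(S_up−S_dn) = (0.0000−0.0000)/(235.2325−169.5370) = 0.0000. V = [p*·0.0000 + (1−p*)·0.0000]/1.06 = 0.0000. B = V − Δ·S = 0.0000.
(1,0): S=137.6000. Δ = (V_up−V_dn)/(S_up−S_dn) = (0.6149−9.0049)/(152.7360−110.0800) = -0.1967. V = [p*·0.6149 + (1−p*)·9.0049]/1.06 = 1.8567. B = V − Δ·S = 28.9212.
(1,1): S=190.9200. Δ = (V_up−V_dn)/(S_up−S_dn) = (0.0000−0.6149)/(211.9212−152.7360) = -0.0104. V = [p*·0.0000 + (1−p*)·0.6149]/1.06 = 0.0936. B = V − Δ·S = 2.0772.
(0,0): S=172.0000. Δ = (V_up−V_dn)/(S_up−S_dn) = (0.0936−1.8567)/(190.9200−137.6000) = -0.0331. V = [p*·0.0936 + (1−p*)·1.8567]/1.06 = 0.3566. B = V − Δ·S = 6.0442.
Self-financing check: at every node Δ·S+B equals the discounted successor values.

(0,0): Delta=-0.0331 Bond=6.0442
(1,0): Delta=-0.1967 Bond=28.9212
(1,1): Delta=-0.0104 Bond=2.0772
(2,0): Delta=-1.0000 Bond=119.0849
(2,1): Delta=-0.0854 Bond=13.6510
(2,2): Delta=0.0000 Bond=0.0000
V0=0.3566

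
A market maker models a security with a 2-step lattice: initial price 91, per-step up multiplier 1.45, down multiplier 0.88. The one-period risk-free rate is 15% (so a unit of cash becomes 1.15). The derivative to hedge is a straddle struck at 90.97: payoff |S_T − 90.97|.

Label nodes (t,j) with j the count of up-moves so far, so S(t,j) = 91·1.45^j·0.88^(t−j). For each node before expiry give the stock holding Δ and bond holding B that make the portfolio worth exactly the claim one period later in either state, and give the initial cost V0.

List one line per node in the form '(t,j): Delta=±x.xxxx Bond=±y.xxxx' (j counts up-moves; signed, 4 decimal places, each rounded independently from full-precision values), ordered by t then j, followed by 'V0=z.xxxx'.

(0,0): Delta=0.6383 Bond=-27.2796
(1,0): Delta=0.1018 Bond=11.5880
(1,1): Delta=1.0000 Bond=-79.1043
V0=30.8012

Under the risk-neutral measure, an up-move has probability p* = (R−d)/(u−d) = 0.4737 and values discount at R = 1.15.
Terminal payoffs: V(2,0)=20.4996, V(2,1)=25.1460, V(2,2)=100.3575
(1,0): S=80.0800. Δ = (V_up−V_dn)/(S_up−S_dn) = (25.1460−20.4996)/(116.1160−70.4704) = 0.1018. V = [p*·25.1460 + (1−p*)·20.4996]/1.15 = 19.7396. B = V − Δ·S = 11.5880.
(1,1): S=131.9500. Δ = (V_up−V_dn)/(S_up−S_dn) = (100.3575−25.1460)/(191.3275−116.1160) = 1.0000. V = [p*·100.3575 + (1−p*)·25.1460]/1.15 = 52.8457. B = V − Δ·S = -79.1043.
(0,0): S=91.0000. Δ = (V_up−V_dn)/(S_up−S_dn) = (52.8457−19.7396)/(131.9500−80.0800) = 0.6383. V = [p*·52.8457 + (1−p*)·19.7396]/1.15 = 30.8012. B = V − Δ·S = -27.2796.
The time-0 hedge costs 30.8012, which is the no-arbitrage price.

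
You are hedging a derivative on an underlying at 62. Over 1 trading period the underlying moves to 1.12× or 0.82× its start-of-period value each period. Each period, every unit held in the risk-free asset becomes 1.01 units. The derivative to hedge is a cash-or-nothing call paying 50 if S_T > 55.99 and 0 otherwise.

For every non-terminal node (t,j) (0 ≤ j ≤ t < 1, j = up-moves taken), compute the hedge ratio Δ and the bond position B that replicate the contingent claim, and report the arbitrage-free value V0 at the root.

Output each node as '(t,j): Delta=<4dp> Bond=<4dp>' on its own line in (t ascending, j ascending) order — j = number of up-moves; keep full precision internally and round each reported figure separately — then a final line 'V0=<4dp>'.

The replicating-portfolio and risk-neutral prices coincide; use p* = (1.01−0.82)/(1.12−0.82) = 0.6333 for the latter.
Terminal payoffs: V(1,0)=0.0000, V(1,1)=50.0000
(0,0): S=62.0000. Δ = (V_up−V_dn)/(S_up−S_dn) = (50.0000−0.0000)/(69.4400−50.8400) = 2.6882. V = [p*·50.0000 + (1−p*)·0.0000]/1.01 = 31.3531. B = V − Δ·S = -135.3135.
The time-0 hedge costs 31.3531, which is the no-arbitrage price.

(0,0): Delta=2.6882 Bond=-135.3135
V0=31.3531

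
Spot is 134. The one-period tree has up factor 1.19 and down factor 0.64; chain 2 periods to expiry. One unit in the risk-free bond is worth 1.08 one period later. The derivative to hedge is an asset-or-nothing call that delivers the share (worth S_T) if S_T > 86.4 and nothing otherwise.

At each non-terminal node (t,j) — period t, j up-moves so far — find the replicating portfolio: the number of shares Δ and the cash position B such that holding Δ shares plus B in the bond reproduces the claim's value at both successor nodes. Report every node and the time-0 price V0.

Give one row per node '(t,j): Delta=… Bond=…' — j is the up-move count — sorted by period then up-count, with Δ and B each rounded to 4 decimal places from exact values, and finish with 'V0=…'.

The replicating-portfolio and risk-neutral prices coincide; use p* = (1.08−0.64)/(1.19−0.64) = 0.8000 for the latter.
Terminal payoffs: V(2,0)=0.0000, V(2,1)=102.0544, V(2,2)=189.7574
Node (1,0) S=85.7600: V=(p*·102.0544+(1−p*)·0.0000)/1.08=75.5959; Δ=(102.0544−0.0000)/(102.0544−54.8864)=2.1636; B=V−Δ·S=-109.9576
Node (1,1) S=159.4600: V=(p*·189.7574+(1−p*)·102.0544)/1.08=159.4600; Δ=(189.7574−102.0544)/(189.7574−102.0544)=1.0000; B=V−Δ·S=0.0000
Node (0,0) S=134.0000: V=(p*·159.4600+(1−p*)·75.5959)/1.08=132.1178; Δ=(159.4600−75.5959)/(159.4600−85.7600)=1.1379; B=V−Δ·S=-20.3625
Self-financing check: at every node Δ·S+B equals the discounted successor values.

(0,0): Delta=1.1379 Bond=-20.3625
(1,0): Delta=2.1636 Bond=-109.9576
(1,1): Delta=1.0000 Bond=0.0000
V0=132.1178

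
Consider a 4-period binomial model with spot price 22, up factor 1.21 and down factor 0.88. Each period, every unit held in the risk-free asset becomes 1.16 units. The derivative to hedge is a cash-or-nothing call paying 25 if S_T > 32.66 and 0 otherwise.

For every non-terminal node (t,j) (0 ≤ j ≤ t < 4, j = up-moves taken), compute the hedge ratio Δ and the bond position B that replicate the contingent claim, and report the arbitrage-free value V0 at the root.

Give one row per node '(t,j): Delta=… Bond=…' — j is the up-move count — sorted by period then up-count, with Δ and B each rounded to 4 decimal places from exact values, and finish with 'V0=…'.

(0,0): Delta=0.7219 Bond=-3.6146
(1,0): Delta=2.0936 Bond=-30.7484
(1,1): Delta=0.5438 Bond=0.5491
(2,0): Delta=0.0000 Bond=0.0000
(2,1): Delta=2.3655 Bond=-42.0375
(2,2): Delta=0.3072 Bond=8.2574
(3,0): Delta=0.0000 Bond=0.0000
(3,1): Delta=0.0000 Bond=0.0000
(3,2): Delta=2.6727 Bond=-57.4713
(3,3): Delta=0.0000 Bond=21.5517
V0=12.2678

No-arbitrage ⇒ martingale measure with p* = (R−d)/(u−d) = 0.8485.
At expiry t=4: V(4,0)=0.0000, V(4,1)=0.0000, V(4,2)=0.0000, V(4,3)=25.0000, V(4,4)=25.0000
Node (3,0) S=14.9924: V=(p*·0.0000+(1−p*)·0.0000)/1.16=0.0000; Δ=(0.0000−0.0000)/(18.1408−13.1933)=0.0000; B=V−Δ·S=0.0000
Node (3,1) S=20.6145: V=(p*·0.0000+(1−p*)·0.0000)/1.16=0.0000; Δ=(0.0000−0.0000)/(24.9436−18.1408)=0.0000; B=V−Δ·S=0.0000
Node (3,2) S=28.3450: V=(p*·25.0000+(1−p*)·0.0000)/1.16=18.2863; Δ=(25.0000−0.0000)/(34.2974−24.9436)=2.6727; B=V−Δ·S=-57.4713
Node (3,3) S=38.9743: V=(p*·25.0000+(1−p*)·25.0000)/1.16=21.5517; Δ=(25.0000−25.0000)/(47.1590−34.2974)=0.0000; B=V−Δ·S=21.5517
Node (2,0) S=17.0368: V=(p*·0.0000+(1−p*)·0.0000)/1.16=0.0000; Δ=(0.0000−0.0000)/(20.6145−14.9924)=0.0000; B=V−Δ·S=0.0000
Node (2,1) S=23.4256: V=(p*·18.2863+(1−p*)·0.0000)/1.16=13.3756; Δ=(18.2863−0.0000)/(28.3450−20.6145)=2.3655; B=V−Δ·S=-42.0375
Node (2,2) S=32.2102: V=(p*·21.5517+(1−p*)·18.2863)/1.16=18.1526; Δ=(21.5517−18.2863)/(38.9743−28.3450)=0.3072; B=V−Δ·S=8.2574
Node (1,0) S=19.3600: V=(p*·13.3756+(1−p*)·0.0000)/1.16=9.7836; Δ=(13.3756−0.0000)/(23.4256−17.0368)=2.0936; B=V−Δ·S=-30.7484
Node (1,1) S=26.6200: V=(p*·18.1526+(1−p*)·13.3756)/1.16=15.0248; Δ=(18.1526−13.3756)/(32.2102−23.4256)=0.5438; B=V−Δ·S=0.5491
Node (0,0) S=22.0000: V=(p*·15.0248+(1−p*)·9.7836)/1.16=12.2678; Δ=(15.0248−9.7836)/(26.6200−19.3600)=0.7219; B=V−Δ·S=-3.6146
Each (Δ,B) replicates both successor values, so the strategy is self-financing and V0 is arbitrage-free.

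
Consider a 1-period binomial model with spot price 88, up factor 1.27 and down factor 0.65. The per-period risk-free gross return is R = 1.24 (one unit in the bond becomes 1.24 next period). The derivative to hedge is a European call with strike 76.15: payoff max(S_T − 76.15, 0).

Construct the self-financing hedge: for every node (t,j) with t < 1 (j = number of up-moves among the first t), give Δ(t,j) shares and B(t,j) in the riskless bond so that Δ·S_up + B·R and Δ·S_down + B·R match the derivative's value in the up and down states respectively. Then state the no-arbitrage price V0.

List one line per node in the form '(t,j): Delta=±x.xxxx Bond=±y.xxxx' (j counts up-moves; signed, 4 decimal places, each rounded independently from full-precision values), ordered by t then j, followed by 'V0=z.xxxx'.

Under the risk-neutral measure, an up-move has probability p* = (R−d)/(u−d) = 0.9516 and values discount at R = 1.24.
Terminal payoffs: V(1,0)=0.0000, V(1,1)=35.6100
  t=0,j=0: stock 88.0000 → up 111.7600 (V=35.6100), down 57.2000 (V=0.0000). Price 27.3282; hedge Δ=0.6527, bond B=-30.1073.
Each (Δ,B) replicates both successor values, so the strategy is self-financing and V0 is arbitrage-free.

(0,0): Delta=0.6527 Bond=-30.1073
V0=27.3282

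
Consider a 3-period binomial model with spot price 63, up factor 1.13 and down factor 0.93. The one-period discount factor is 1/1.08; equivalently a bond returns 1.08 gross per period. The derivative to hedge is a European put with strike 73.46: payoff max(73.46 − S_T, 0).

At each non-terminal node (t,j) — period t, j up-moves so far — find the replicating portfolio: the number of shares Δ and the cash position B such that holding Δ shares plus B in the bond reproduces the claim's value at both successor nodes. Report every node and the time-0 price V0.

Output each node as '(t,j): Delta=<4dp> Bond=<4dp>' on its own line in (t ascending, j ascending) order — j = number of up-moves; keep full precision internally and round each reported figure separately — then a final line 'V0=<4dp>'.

(0,0): Delta=-0.3497 Bond=23.6391
(1,0): Delta=-0.9198 Bond=58.9330
(1,1): Delta=-0.1933 Bond=14.3960
(2,0): Delta=-1.0000 Bond=68.0185
(2,1): Delta=-0.8978 Bond=62.1906
(2,2): Delta=0.0000 Bond=0.0000
V0=1.6097

Under the risk-neutral measure, an up-move has probability p* = (R−d)/(u−d) = 0.7500 and values discount at R = 1.08.
Payoff layer (t=3): V(3,0)=22.7855, V(3,1)=11.8878, V(3,2)=0.0000, V(3,3)=0.0000
  t=2,j=0: stock 54.4887 → up 61.5722 (V=11.8878), down 50.6745 (V=22.7855). Price 13.5298; hedge Δ=-1.0000, bond B=68.0185.
  t=2,j=1: stock 66.2067 → up 74.8136 (V=0.0000), down 61.5722 (V=11.8878). Price 2.7518; hedge Δ=-0.8978, bond B=62.1906.
  t=2,j=2: stock 80.4447 → up 90.9025 (V=0.0000), down 74.8136 (V=0.0000). Price 0.0000; hedge Δ=0.0000, bond B=0.0000.
  t=1,j=0: stock 58.5900 → up 66.2067 (V=2.7518), down 54.4887 (V=13.5298). Price 5.0429; hedge Δ=-0.9198, bond B=58.9330.
  t=1,j=1: stock 71.1900 → up 80.4447 (V=0.0000), down 66.2067 (V=2.7518). Price 0.6370; hedge Δ=-0.1933, bond B=14.3960.
  t=0,j=0: stock 63.0000 → up 71.1900 (V=0.6370), down 58.5900 (V=5.0429). Price 1.6097; hedge Δ=-0.3497, bond B=23.6391.
Self-financing check: at every node Δ·S+B equals the discounted successor values.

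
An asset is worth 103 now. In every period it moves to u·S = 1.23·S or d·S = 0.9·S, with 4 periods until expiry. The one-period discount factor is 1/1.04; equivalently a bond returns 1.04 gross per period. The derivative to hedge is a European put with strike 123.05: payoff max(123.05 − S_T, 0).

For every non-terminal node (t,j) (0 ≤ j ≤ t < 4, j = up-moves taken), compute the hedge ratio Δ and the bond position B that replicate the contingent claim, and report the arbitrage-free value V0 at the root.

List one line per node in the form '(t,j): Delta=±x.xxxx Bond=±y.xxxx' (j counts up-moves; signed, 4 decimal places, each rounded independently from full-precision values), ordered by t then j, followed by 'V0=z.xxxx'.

(0,0): Delta=-0.4624 Bond=61.3339
(1,0): Delta=-0.7014 Bond=85.9465
(1,1): Delta=-0.2250 Bond=33.7140
(2,0): Delta=-0.9530 Bond=110.3742
(2,1): Delta=-0.4516 Bond=60.8980
(2,2): Delta=0.0000 Bond=0.0000
(3,0): Delta=-1.0000 Bond=118.3173
(3,1): Delta=-0.9064 Bond=110.0011
(3,2): Delta=0.0000 Bond=0.0000
(3,3): Delta=0.0000 Bond=0.0000
V0=13.7084

Under the risk-neutral measure, an up-move has probability p* = (R−d)/(u−d) = 0.4242 and values discount at R = 1.04.
At expiry t=4: V(4,0)=55.4717, V(4,1)=30.6930, V(4,2)=0.0000, V(4,3)=0.0000, V(4,4)=0.0000
  t=3,j=0: stock 75.0870 → up 92.3570 (V=30.6930), down 67.5783 (V=55.4717). Price 43.2303; hedge Δ=-1.0000, bond B=118.3173.
  t=3,j=1: stock 102.6189 → up 126.2212 (V=0.0000), down 92.3570 (V=30.6930). Price 16.9920; hedge Δ=-0.9064, bond B=110.0011.
  t=3,j=2: stock 140.2458 → up 172.5024 (V=0.0000), down 126.2212 (V=0.0000). Price 0.0000; hedge Δ=0.0000, bond B=0.0000.
  t=3,j=3: stock 191.6693 → up 235.7532 (V=0.0000), down 172.5024 (V=0.0000). Price 0.0000; hedge Δ=0.0000, bond B=0.0000.
  t=2,j=0: stock 83.4300 → up 102.6189 (V=16.9920), down 75.0870 (V=43.2303). Price 30.8643; hedge Δ=-0.9530, bond B=110.3742.
  t=2,j=1: stock 114.0210 → up 140.2458 (V=0.0000), down 102.6189 (V=16.9920). Price 9.4070; hedge Δ=-0.4516, bond B=60.8980.
  t=2,j=2: stock 155.8287 → up 191.6693 (V=0.0000), down 140.2458 (V=0.0000). Price 0.0000; hedge Δ=0.0000, bond B=0.0000.
  t=1,j=0: stock 92.7000 → up 114.0210 (V=9.4070), down 83.4300 (V=30.8643). Price 20.9243; hedge Δ=-0.7014, bond B=85.9465.
  t=1,j=1: stock 126.6900 → up 155.8287 (V=0.0000), down 114.0210 (V=9.4070). Price 5.2078; hedge Δ=-0.2250, bond B=33.7140.
  t=0,j=0: stock 103.0000 → up 126.6900 (V=5.2078), down 92.7000 (V=20.9243). Price 13.7084; hedge Δ=-0.4624, bond B=61.3339.
Root portfolio cost Δ·103+B reproduces V0=13.7084.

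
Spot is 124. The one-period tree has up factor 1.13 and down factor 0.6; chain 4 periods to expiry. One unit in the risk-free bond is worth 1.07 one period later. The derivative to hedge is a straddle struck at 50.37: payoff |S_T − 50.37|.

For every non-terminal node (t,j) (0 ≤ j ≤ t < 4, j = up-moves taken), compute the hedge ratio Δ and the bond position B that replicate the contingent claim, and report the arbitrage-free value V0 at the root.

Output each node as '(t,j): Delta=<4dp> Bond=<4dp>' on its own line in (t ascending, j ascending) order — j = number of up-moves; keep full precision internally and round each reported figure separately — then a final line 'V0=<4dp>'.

Risk-neutral probability p* = (R−d)/(u−d) = (1.07−0.6)/(1.13−0.6) = 0.8868.
Terminal payoffs: V(4,0)=34.2996, V(4,1)=20.1041, V(4,2)=6.6308, V(4,3)=56.9815, V(4,4)=151.8087
  t=3,j=0: stock 26.7840 → up 30.2659 (V=20.1041), down 16.0704 (V=34.2996). Price 20.2908; hedge Δ=-1.0000, bond B=47.0748.
  t=3,j=1: stock 50.4432 → up 57.0008 (V=6.6308), down 30.2659 (V=20.1041). Price 7.6225; hedge Δ=-0.5040, bond B=33.0438.
  t=3,j=2: stock 95.0014 → up 107.3515 (V=56.9815), down 57.0008 (V=6.6308). Price 47.9266; hedge Δ=1.0000, bond B=-47.0748.
  t=3,j=3: stock 178.9192 → up 202.1787 (V=151.8087), down 107.3515 (V=56.9815). Price 131.8445; hedge Δ=1.0000, bond B=-47.0748.
  t=2,j=0: stock 44.6400 → up 50.4432 (V=7.6225), down 26.7840 (V=20.2908). Price 8.4642; hedge Δ=-0.5354, bond B=32.3665.
  t=2,j=1: stock 84.0720 → up 95.0014 (V=47.9266), down 50.4432 (V=7.6225). Price 40.5270; hedge Δ=0.9045, bond B=-35.5185.
  t=2,j=2: stock 158.3356 → up 178.9192 (V=131.8445), down 95.0014 (V=47.9266). Price 114.3405; hedge Δ=1.0000, bond B=-43.9951.
  t=1,j=0: stock 74.4000 → up 84.0720 (V=40.5270), down 44.6400 (V=8.4642). Price 34.4834; hedge Δ=0.8131, bond B=-26.0125.
  t=1,j=1: stock 140.1200 → up 158.3356 (V=114.3405), down 84.0720 (V=40.5270). Price 99.0507; hedge Δ=0.9939, bond B=-40.2201.
  t=0,j=0: stock 124.0000 → up 140.1200 (V=99.0507), down 74.4000 (V=34.4834). Price 85.7394; hedge Δ=0.9825, bond B=-36.0857.
Self-financing check: at every node Δ·S+B equals the discounted successor values.

(0,0): Delta=0.9825 Bond=-36.0857
(1,0): Delta=0.8131 Bond=-26.0125
(1,1): Delta=0.9939 Bond=-40.2201
(2,0): Delta=-0.5354 Bond=32.3665
(2,1): Delta=0.9045 Bond=-35.5185
(2,2): Delta=1.0000 Bond=-43.9951
(3,0): Delta=-1.0000 Bond=47.0748
(3,1): Delta=-0.5040 Bond=33.0438
(3,2): Delta=1.0000 Bond=-47.0748
(3,3): Delta=1.0000 Bond=-47.0748
V0=85.7394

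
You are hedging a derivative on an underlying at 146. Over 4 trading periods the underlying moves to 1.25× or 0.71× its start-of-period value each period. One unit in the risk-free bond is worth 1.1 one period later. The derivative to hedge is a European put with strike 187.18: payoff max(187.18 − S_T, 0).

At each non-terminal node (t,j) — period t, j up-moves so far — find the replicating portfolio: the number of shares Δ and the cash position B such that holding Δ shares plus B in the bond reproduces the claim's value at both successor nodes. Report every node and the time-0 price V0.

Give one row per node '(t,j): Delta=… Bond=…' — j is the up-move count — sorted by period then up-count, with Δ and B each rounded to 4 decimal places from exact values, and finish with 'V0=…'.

(0,0): Delta=-0.3839 Bond=73.7199
(1,0): Delta=-0.8823 Bond=132.7574
(1,1): Delta=-0.2750 Bond=61.2205
(2,0): Delta=-1.0000 Bond=154.6942
(2,1): Delta=-0.8566 Bond=142.7020
(2,2): Delta=-0.1480 Bond=38.3582
(3,0): Delta=-1.0000 Bond=170.1636
(3,1): Delta=-1.0000 Bond=170.1636
(3,2): Delta=-0.8253 Bond=151.8985
(3,3): Delta=0.0000 Bond=0.0000
V0=17.6695

No-arbitrage ⇒ martingale measure with p* = (R−d)/(u−d) = 0.7222.
Payoff layer (t=4): V(4,0)=150.0789, V(4,1)=121.8612, V(4,2)=72.1822, V(4,3)=0.0000, V(4,4)=0.0000
(3,0): S=52.2550. Δ = (V_up−V_dn)/(S_up−S_dn) = (121.8612−150.0789)/(65.3188−37.1011) = -1.0000. V = [p*·121.8612 + (1−p*)·150.0789]/1.1 = 117.9086. B = V − Δ·S = 170.1636.
(3,1): S=91.9982. Δ = (V_up−V_dn)/(S_up−S_dn) = (72.1822−121.8612)/(114.9978−65.3188) = -1.0000. V = [p*·72.1822 + (1−p*)·121.8612]/1.1 = 78.1654. B = V − Δ·S = 170.1636.
(3,2): S=161.9688. Δ = (V_up−V_dn)/(S_up−S_dn) = (0.0000−72.1822)/(202.4609−114.9978) = -0.8253. V = [p*·0.0000 + (1−p*)·72.1822]/1.1 = 18.2278. B = V − Δ·S = 151.8985.
(3,3): S=285.1562. Δ = (V_up−V_dn)/(S_up−S_dn) = (0.0000−0.0000)/(356.4453−202.4609) = 0.0000. V = [p*·0.0000 + (1−p*)·0.0000]/1.1 = 0.0000. B = V − Δ·S = 0.0000.
(2,0): S=73.5986. Δ = (V_up−V_dn)/(S_up−S_dn) = (78.1654−117.9086)/(91.9983−52.2550) = -1.0000. V = [p*·78.1654 + (1−p*)·117.9086]/1.1 = 81.0956. B = V − Δ·S = 154.6942.
(2,1): S=129.5750. Δ = (V_up−V_dn)/(S_up−S_dn) = (18.2278−78.1654)/(161.9688−91.9982) = -0.8566. V = [p*·18.2278 + (1−p*)·78.1654]/1.1 = 31.7065. B = V − Δ·S = 142.7020.
(2,2): S=228.1250. Δ = (V_up−V_dn)/(S_up−S_dn) = (0.0000−18.2278)/(285.1562−161.9688) = -0.1480. V = [p*·0.0000 + (1−p*)·18.2278]/1.1 = 4.6030. B = V − Δ·S = 38.3582.
(1,0): S=103.6600. Δ = (V_up−V_dn)/(S_up−S_dn) = (31.7065−81.0956)/(129.5750−73.5986) = -0.8823. V = [p*·31.7065 + (1−p*)·81.0956]/1.1 = 41.2961. B = V − Δ·S = 132.7574.
(1,1): S=182.5000. Δ = (V_up−V_dn)/(S_up−S_dn) = (4.6030−31.7065)/(228.1250−129.5750) = -0.2750. V = [p*·4.6030 + (1−p*)·31.7065]/1.1 = 11.0289. B = V − Δ·S = 61.2205.
(0,0): S=146.0000. Δ = (V_up−V_dn)/(S_up−S_dn) = (11.0289−41.2961)/(182.5000−103.6600) = -0.3839. V = [p*·11.0289 + (1−p*)·41.2961]/1.1 = 17.6695. B = V − Δ·S = 73.7199.
Check: Δ(0,0)·S0 + B(0,0) = 17.6695 = V0.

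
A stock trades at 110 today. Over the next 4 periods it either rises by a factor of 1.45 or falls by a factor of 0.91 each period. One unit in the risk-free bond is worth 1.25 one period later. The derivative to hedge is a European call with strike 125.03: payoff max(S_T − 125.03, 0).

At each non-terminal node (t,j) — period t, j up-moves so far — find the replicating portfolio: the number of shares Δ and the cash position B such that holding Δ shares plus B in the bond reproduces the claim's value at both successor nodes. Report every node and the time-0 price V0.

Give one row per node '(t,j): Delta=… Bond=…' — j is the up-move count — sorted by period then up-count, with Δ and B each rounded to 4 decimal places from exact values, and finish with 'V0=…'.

(0,0): Delta=0.9696 Bond=-47.2324
(1,0): Delta=0.9006 Bond=-52.1336
(1,1): Delta=0.9951 Bond=-63.1035
(2,0): Delta=0.6809 Bond=-45.1504
(2,1): Delta=0.9817 Bond=-76.9415
(2,2): Delta=1.0000 Bond=-80.0192
(3,0): Delta=0.0000 Bond=0.0000
(3,1): Delta=0.9322 Bond=-89.6368
(3,2): Delta=1.0000 Bond=-100.0240
(3,3): Delta=1.0000 Bond=-100.0240
V0=59.4234

No-arbitrage ⇒ martingale measure with p* = (R−d)/(u−d) = 0.6296.
At expiry t=4: V(4,0)=0.0000, V(4,1)=0.0000, V(4,2)=66.4888, V(4,3)=180.1374, V(4,4)=361.2257
(3,0): S=82.8928. Δ = (V_up−V_dn)/(S_up−S_dn) = (0.0000−0.0000)/(120.1946−75.4325) = 0.0000. V = [p*·0.0000 + (1−p*)·0.0000]/1.25 = 0.0000. B = V − Δ·S = 0.0000.
(3,1): S=132.0820. Δ = (V_up−V_dn)/(S_up−S_dn) = (66.4888−0.0000)/(191.5188−120.1946) = 0.9322. V = [p*·66.4888 + (1−p*)·0.0000]/1.25 = 33.4907. B = V − Δ·S = -89.6368.
(3,2): S=210.4603. Δ = (V_up−V_dn)/(S_up−S_dn) = (180.1374−66.4888)/(305.1674−191.5188) = 1.0000. V = [p*·180.1374 + (1−p*)·66.4888]/1.25 = 110.4363. B = V − Δ·S = -100.0240.
(3,3): S=335.3487. Δ = (V_up−V_dn)/(S_up−S_dn) = (361.2257−180.1374)/(486.2557−305.1674) = 1.0000. V = [p*·361.2257 + (1−p*)·180.1374]/1.25 = 235.3247. B = V − Δ·S = -100.0240.
(2,0): S=91.0910. Δ = (V_up−V_dn)/(S_up−S_dn) = (33.4907−0.0000)/(132.0820−82.8928) = 0.6809. V = [p*·33.4907 + (1−p*)·0.0000]/1.25 = 16.8694. B = V − Δ·S = -45.1504.
(2,1): S=145.1450. Δ = (V_up−V_dn)/(S_up−S_dn) = (110.4363−33.4907)/(210.4603−132.0820) = 0.9817. V = [p*·110.4363 + (1−p*)·33.4907]/1.25 = 65.5503. B = V − Δ·S = -76.9415.
(2,2): S=231.2750. Δ = (V_up−V_dn)/(S_up−S_dn) = (235.3247−110.4363)/(335.3487−210.4603) = 1.0000. V = [p*·235.3247 + (1−p*)·110.4363]/1.25 = 151.2558. B = V − Δ·S = -80.0192.
(1,0): S=100.1000. Δ = (V_up−V_dn)/(S_up−S_dn) = (65.5503−16.8694)/(145.1450−91.0910) = 0.9006. V = [p*·65.5503 + (1−p*)·16.8694]/1.25 = 38.0163. B = V − Δ·S = -52.1336.
(1,1): S=159.5000. Δ = (V_up−V_dn)/(S_up−S_dn) = (151.2558−65.5503)/(231.2750−145.1450) = 0.9951. V = [p*·151.2558 + (1−p*)·65.5503]/1.25 = 95.6104. B = V − Δ·S = -63.1035.
(0,0): S=110.0000. Δ = (V_up−V_dn)/(S_up−S_dn) = (95.6104−38.0163)/(159.5000−100.1000) = 0.9696. V = [p*·95.6104 + (1−p*)·38.0163]/1.25 = 59.4234. B = V − Δ·S = -47.2324.
Check: Δ(0,0)·S0 + B(0,0) = 59.4234 = V0.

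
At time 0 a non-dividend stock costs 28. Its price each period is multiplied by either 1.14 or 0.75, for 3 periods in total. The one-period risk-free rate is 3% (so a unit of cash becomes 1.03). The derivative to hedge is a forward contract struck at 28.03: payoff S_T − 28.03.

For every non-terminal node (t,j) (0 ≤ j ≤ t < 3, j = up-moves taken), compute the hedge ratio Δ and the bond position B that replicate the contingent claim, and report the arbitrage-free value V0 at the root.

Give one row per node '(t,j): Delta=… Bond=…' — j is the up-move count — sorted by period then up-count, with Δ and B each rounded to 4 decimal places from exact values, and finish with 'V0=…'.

Risk-neutral probability p* = (R−d)/(u−d) = (1.03−0.75)/(1.14−0.75) = 0.7179.
Payoff layer (t=3): V(3,0)=-16.2175, V(3,1)=-10.0750, V(3,2)=-0.7384, V(3,3)=13.4532
Node (2,0) S=15.7500: V=(p*·-10.0750+(1−p*)·-16.2175)/1.03=-11.4636; Δ=(-10.0750−-16.2175)/(17.9550−11.8125)=1.0000; B=V−Δ·S=-27.2136
Node (2,1) S=23.9400: V=(p*·-0.7384+(1−p*)·-10.0750)/1.03=-3.2736; Δ=(-0.7384−-10.0750)/(27.2916−17.9550)=1.0000; B=V−Δ·S=-27.2136
Node (2,2) S=36.3888: V=(p*·13.4532+(1−p*)·-0.7384)/1.03=9.1752; Δ=(13.4532−-0.7384)/(41.4832−27.2916)=1.0000; B=V−Δ·S=-27.2136
Node (1,0) S=21.0000: V=(p*·-3.2736+(1−p*)·-11.4636)/1.03=-5.4210; Δ=(-3.2736−-11.4636)/(23.9400−15.7500)=1.0000; B=V−Δ·S=-26.4210
Node (1,1) S=31.9200: V=(p*·9.1752+(1−p*)·-3.2736)/1.03=5.4990; Δ=(9.1752−-3.2736)/(36.3888−23.9400)=1.0000; B=V−Δ·S=-26.4210
Node (0,0) S=28.0000: V=(p*·5.4990+(1−p*)·-5.4210)/1.03=2.3486; Δ=(5.4990−-5.4210)/(31.9200−21.0000)=1.0000; B=V−Δ·S=-25.6514
Each (Δ,B) replicates both successor values, so the strategy is self-financing and V0 is arbitrage-free.

(0,0): Delta=1.0000 Bond=-25.6514
(1,0): Delta=1.0000 Bond=-26.4210
(1,1): Delta=1.0000 Bond=-26.4210
(2,0): Delta=1.0000 Bond=-27.2136
(2,1): Delta=1.0000 Bond=-27.2136
(2,2): Delta=1.0000 Bond=-27.2136
V0=2.3486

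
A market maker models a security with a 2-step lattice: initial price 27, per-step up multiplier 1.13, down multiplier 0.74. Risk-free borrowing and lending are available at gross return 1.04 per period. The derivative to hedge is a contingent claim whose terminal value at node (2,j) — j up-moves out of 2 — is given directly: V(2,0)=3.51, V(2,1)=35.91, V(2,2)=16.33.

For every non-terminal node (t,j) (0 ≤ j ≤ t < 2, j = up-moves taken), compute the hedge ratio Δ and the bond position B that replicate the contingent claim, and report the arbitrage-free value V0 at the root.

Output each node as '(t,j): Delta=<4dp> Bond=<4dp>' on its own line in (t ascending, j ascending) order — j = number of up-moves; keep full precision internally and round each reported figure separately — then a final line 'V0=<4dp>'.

The replicating-portfolio and risk-neutral prices coincide; use p* = (1.04−0.74)/(1.13−0.74) = 0.7692 for the latter.
Payoff layer (t=2): V(2,0)=3.5100, V(2,1)=35.9100, V(2,2)=16.3300
Node (1,0) S=19.9800: V=(p*·35.9100+(1−p*)·3.5100)/1.04=27.3395; Δ=(35.9100−3.5100)/(22.5774−14.7852)=4.1580; B=V−Δ·S=-55.7374
Node (1,1) S=30.5100: V=(p*·16.3300+(1−p*)·35.9100)/1.04=20.0466; Δ=(16.3300−35.9100)/(34.4763−22.5774)=-1.6455; B=V−Δ·S=70.2517
Node (0,0) S=27.0000: V=(p*·20.0466+(1−p*)·27.3395)/1.04=20.8938; Δ=(20.0466−27.3395)/(30.5100−19.9800)=-0.6926; B=V−Δ·S=39.5936
Self-financing check: at every node Δ·S+B equals the discounted successor values.

(0,0): Delta=-0.6926 Bond=39.5936
(1,0): Delta=4.1580 Bond=-55.7374
(1,1): Delta=-1.6455 Bond=70.2517
V0=20.8938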